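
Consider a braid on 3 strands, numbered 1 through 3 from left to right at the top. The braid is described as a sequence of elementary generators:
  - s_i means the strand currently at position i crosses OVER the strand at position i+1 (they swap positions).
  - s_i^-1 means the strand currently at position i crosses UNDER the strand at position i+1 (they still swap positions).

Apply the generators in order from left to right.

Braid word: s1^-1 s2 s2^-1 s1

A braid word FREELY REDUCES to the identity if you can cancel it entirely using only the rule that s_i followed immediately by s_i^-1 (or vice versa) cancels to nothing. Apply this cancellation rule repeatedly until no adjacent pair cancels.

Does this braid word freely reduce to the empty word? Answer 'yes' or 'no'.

Answer: yes

Derivation:
Gen 1 (s1^-1): push. Stack: [s1^-1]
Gen 2 (s2): push. Stack: [s1^-1 s2]
Gen 3 (s2^-1): cancels prior s2. Stack: [s1^-1]
Gen 4 (s1): cancels prior s1^-1. Stack: []
Reduced word: (empty)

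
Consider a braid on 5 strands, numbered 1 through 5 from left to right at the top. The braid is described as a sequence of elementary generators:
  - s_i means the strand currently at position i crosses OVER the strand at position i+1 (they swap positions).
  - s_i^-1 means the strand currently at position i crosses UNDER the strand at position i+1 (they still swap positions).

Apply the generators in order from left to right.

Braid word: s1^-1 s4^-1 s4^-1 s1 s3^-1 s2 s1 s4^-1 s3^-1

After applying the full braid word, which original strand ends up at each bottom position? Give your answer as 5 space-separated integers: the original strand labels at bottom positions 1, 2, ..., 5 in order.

Gen 1 (s1^-1): strand 1 crosses under strand 2. Perm now: [2 1 3 4 5]
Gen 2 (s4^-1): strand 4 crosses under strand 5. Perm now: [2 1 3 5 4]
Gen 3 (s4^-1): strand 5 crosses under strand 4. Perm now: [2 1 3 4 5]
Gen 4 (s1): strand 2 crosses over strand 1. Perm now: [1 2 3 4 5]
Gen 5 (s3^-1): strand 3 crosses under strand 4. Perm now: [1 2 4 3 5]
Gen 6 (s2): strand 2 crosses over strand 4. Perm now: [1 4 2 3 5]
Gen 7 (s1): strand 1 crosses over strand 4. Perm now: [4 1 2 3 5]
Gen 8 (s4^-1): strand 3 crosses under strand 5. Perm now: [4 1 2 5 3]
Gen 9 (s3^-1): strand 2 crosses under strand 5. Perm now: [4 1 5 2 3]

Answer: 4 1 5 2 3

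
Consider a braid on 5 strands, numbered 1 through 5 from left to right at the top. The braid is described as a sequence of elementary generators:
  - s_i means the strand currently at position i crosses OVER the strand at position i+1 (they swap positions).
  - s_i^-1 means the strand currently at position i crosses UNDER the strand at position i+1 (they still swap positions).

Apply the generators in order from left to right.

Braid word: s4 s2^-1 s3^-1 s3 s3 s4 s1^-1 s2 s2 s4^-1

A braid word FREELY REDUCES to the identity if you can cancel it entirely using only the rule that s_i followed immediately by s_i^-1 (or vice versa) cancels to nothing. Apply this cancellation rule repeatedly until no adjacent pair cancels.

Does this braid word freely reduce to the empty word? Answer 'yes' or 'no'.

Gen 1 (s4): push. Stack: [s4]
Gen 2 (s2^-1): push. Stack: [s4 s2^-1]
Gen 3 (s3^-1): push. Stack: [s4 s2^-1 s3^-1]
Gen 4 (s3): cancels prior s3^-1. Stack: [s4 s2^-1]
Gen 5 (s3): push. Stack: [s4 s2^-1 s3]
Gen 6 (s4): push. Stack: [s4 s2^-1 s3 s4]
Gen 7 (s1^-1): push. Stack: [s4 s2^-1 s3 s4 s1^-1]
Gen 8 (s2): push. Stack: [s4 s2^-1 s3 s4 s1^-1 s2]
Gen 9 (s2): push. Stack: [s4 s2^-1 s3 s4 s1^-1 s2 s2]
Gen 10 (s4^-1): push. Stack: [s4 s2^-1 s3 s4 s1^-1 s2 s2 s4^-1]
Reduced word: s4 s2^-1 s3 s4 s1^-1 s2 s2 s4^-1

Answer: no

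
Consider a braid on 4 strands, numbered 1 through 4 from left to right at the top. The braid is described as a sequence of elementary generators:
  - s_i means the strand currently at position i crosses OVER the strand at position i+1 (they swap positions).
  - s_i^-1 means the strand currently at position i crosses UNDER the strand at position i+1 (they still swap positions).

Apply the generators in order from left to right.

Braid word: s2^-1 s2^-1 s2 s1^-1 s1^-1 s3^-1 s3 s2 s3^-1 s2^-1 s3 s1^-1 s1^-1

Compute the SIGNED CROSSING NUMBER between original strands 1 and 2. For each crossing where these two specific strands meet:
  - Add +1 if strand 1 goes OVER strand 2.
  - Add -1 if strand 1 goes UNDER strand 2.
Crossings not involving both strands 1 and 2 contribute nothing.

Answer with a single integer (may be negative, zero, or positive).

Answer: 0

Derivation:
Gen 1: crossing 2x3. Both 1&2? no. Sum: 0
Gen 2: crossing 3x2. Both 1&2? no. Sum: 0
Gen 3: crossing 2x3. Both 1&2? no. Sum: 0
Gen 4: crossing 1x3. Both 1&2? no. Sum: 0
Gen 5: crossing 3x1. Both 1&2? no. Sum: 0
Gen 6: crossing 2x4. Both 1&2? no. Sum: 0
Gen 7: crossing 4x2. Both 1&2? no. Sum: 0
Gen 8: crossing 3x2. Both 1&2? no. Sum: 0
Gen 9: crossing 3x4. Both 1&2? no. Sum: 0
Gen 10: crossing 2x4. Both 1&2? no. Sum: 0
Gen 11: crossing 2x3. Both 1&2? no. Sum: 0
Gen 12: crossing 1x4. Both 1&2? no. Sum: 0
Gen 13: crossing 4x1. Both 1&2? no. Sum: 0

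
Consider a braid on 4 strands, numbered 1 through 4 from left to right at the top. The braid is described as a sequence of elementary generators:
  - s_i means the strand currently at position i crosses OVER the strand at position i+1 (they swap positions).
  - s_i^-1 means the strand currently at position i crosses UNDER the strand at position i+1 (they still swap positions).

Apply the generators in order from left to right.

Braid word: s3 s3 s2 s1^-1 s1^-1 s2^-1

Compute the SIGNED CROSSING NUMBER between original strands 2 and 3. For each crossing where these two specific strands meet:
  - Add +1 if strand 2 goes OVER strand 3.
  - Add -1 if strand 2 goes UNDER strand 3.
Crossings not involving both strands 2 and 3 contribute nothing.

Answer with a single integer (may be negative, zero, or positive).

Answer: 2

Derivation:
Gen 1: crossing 3x4. Both 2&3? no. Sum: 0
Gen 2: crossing 4x3. Both 2&3? no. Sum: 0
Gen 3: 2 over 3. Both 2&3? yes. Contrib: +1. Sum: 1
Gen 4: crossing 1x3. Both 2&3? no. Sum: 1
Gen 5: crossing 3x1. Both 2&3? no. Sum: 1
Gen 6: 3 under 2. Both 2&3? yes. Contrib: +1. Sum: 2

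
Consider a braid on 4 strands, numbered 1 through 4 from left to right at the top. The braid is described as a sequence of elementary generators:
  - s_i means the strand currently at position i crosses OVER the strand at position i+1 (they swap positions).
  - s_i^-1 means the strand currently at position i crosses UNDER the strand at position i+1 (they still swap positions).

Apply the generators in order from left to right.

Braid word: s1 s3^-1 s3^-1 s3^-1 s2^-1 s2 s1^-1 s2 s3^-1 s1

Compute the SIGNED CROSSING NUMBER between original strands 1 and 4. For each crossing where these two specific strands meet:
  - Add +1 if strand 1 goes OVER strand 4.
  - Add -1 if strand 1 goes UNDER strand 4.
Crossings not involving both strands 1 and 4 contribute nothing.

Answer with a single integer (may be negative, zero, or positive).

Gen 1: crossing 1x2. Both 1&4? no. Sum: 0
Gen 2: crossing 3x4. Both 1&4? no. Sum: 0
Gen 3: crossing 4x3. Both 1&4? no. Sum: 0
Gen 4: crossing 3x4. Both 1&4? no. Sum: 0
Gen 5: 1 under 4. Both 1&4? yes. Contrib: -1. Sum: -1
Gen 6: 4 over 1. Both 1&4? yes. Contrib: -1. Sum: -2
Gen 7: crossing 2x1. Both 1&4? no. Sum: -2
Gen 8: crossing 2x4. Both 1&4? no. Sum: -2
Gen 9: crossing 2x3. Both 1&4? no. Sum: -2
Gen 10: 1 over 4. Both 1&4? yes. Contrib: +1. Sum: -1

Answer: -1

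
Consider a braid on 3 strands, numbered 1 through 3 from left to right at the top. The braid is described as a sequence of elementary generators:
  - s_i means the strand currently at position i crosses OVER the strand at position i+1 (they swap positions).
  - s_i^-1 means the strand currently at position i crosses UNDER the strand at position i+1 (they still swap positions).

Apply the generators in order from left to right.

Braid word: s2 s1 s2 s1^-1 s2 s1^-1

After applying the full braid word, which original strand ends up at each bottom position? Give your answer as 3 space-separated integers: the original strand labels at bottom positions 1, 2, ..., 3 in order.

Answer: 1 2 3

Derivation:
Gen 1 (s2): strand 2 crosses over strand 3. Perm now: [1 3 2]
Gen 2 (s1): strand 1 crosses over strand 3. Perm now: [3 1 2]
Gen 3 (s2): strand 1 crosses over strand 2. Perm now: [3 2 1]
Gen 4 (s1^-1): strand 3 crosses under strand 2. Perm now: [2 3 1]
Gen 5 (s2): strand 3 crosses over strand 1. Perm now: [2 1 3]
Gen 6 (s1^-1): strand 2 crosses under strand 1. Perm now: [1 2 3]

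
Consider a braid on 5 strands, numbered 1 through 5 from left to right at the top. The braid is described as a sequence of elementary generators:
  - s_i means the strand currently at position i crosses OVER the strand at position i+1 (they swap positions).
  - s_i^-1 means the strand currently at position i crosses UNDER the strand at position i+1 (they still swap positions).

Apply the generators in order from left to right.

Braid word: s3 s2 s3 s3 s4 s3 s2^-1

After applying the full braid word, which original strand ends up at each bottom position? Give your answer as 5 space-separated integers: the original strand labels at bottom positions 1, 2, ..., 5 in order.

Gen 1 (s3): strand 3 crosses over strand 4. Perm now: [1 2 4 3 5]
Gen 2 (s2): strand 2 crosses over strand 4. Perm now: [1 4 2 3 5]
Gen 3 (s3): strand 2 crosses over strand 3. Perm now: [1 4 3 2 5]
Gen 4 (s3): strand 3 crosses over strand 2. Perm now: [1 4 2 3 5]
Gen 5 (s4): strand 3 crosses over strand 5. Perm now: [1 4 2 5 3]
Gen 6 (s3): strand 2 crosses over strand 5. Perm now: [1 4 5 2 3]
Gen 7 (s2^-1): strand 4 crosses under strand 5. Perm now: [1 5 4 2 3]

Answer: 1 5 4 2 3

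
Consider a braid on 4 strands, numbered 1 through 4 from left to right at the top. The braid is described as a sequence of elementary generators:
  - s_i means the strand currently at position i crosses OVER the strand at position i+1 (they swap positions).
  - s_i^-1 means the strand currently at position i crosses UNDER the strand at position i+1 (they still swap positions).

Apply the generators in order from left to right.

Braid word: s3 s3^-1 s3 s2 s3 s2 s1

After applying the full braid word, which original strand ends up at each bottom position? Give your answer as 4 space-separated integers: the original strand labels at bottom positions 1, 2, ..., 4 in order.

Gen 1 (s3): strand 3 crosses over strand 4. Perm now: [1 2 4 3]
Gen 2 (s3^-1): strand 4 crosses under strand 3. Perm now: [1 2 3 4]
Gen 3 (s3): strand 3 crosses over strand 4. Perm now: [1 2 4 3]
Gen 4 (s2): strand 2 crosses over strand 4. Perm now: [1 4 2 3]
Gen 5 (s3): strand 2 crosses over strand 3. Perm now: [1 4 3 2]
Gen 6 (s2): strand 4 crosses over strand 3. Perm now: [1 3 4 2]
Gen 7 (s1): strand 1 crosses over strand 3. Perm now: [3 1 4 2]

Answer: 3 1 4 2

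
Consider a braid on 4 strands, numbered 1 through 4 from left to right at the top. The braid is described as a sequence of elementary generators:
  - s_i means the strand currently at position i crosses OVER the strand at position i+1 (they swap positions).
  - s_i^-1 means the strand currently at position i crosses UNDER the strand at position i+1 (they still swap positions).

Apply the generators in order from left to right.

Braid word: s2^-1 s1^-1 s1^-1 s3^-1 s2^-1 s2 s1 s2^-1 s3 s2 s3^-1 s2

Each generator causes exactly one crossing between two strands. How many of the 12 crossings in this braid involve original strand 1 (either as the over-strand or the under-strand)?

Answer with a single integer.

Gen 1: crossing 2x3. Involves strand 1? no. Count so far: 0
Gen 2: crossing 1x3. Involves strand 1? yes. Count so far: 1
Gen 3: crossing 3x1. Involves strand 1? yes. Count so far: 2
Gen 4: crossing 2x4. Involves strand 1? no. Count so far: 2
Gen 5: crossing 3x4. Involves strand 1? no. Count so far: 2
Gen 6: crossing 4x3. Involves strand 1? no. Count so far: 2
Gen 7: crossing 1x3. Involves strand 1? yes. Count so far: 3
Gen 8: crossing 1x4. Involves strand 1? yes. Count so far: 4
Gen 9: crossing 1x2. Involves strand 1? yes. Count so far: 5
Gen 10: crossing 4x2. Involves strand 1? no. Count so far: 5
Gen 11: crossing 4x1. Involves strand 1? yes. Count so far: 6
Gen 12: crossing 2x1. Involves strand 1? yes. Count so far: 7

Answer: 7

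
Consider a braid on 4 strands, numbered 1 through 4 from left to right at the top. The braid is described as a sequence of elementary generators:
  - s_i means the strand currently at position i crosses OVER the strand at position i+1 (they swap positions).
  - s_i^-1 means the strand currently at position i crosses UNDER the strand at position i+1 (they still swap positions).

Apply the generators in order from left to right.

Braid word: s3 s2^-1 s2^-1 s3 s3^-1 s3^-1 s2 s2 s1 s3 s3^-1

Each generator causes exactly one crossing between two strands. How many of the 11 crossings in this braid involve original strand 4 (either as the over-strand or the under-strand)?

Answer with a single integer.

Gen 1: crossing 3x4. Involves strand 4? yes. Count so far: 1
Gen 2: crossing 2x4. Involves strand 4? yes. Count so far: 2
Gen 3: crossing 4x2. Involves strand 4? yes. Count so far: 3
Gen 4: crossing 4x3. Involves strand 4? yes. Count so far: 4
Gen 5: crossing 3x4. Involves strand 4? yes. Count so far: 5
Gen 6: crossing 4x3. Involves strand 4? yes. Count so far: 6
Gen 7: crossing 2x3. Involves strand 4? no. Count so far: 6
Gen 8: crossing 3x2. Involves strand 4? no. Count so far: 6
Gen 9: crossing 1x2. Involves strand 4? no. Count so far: 6
Gen 10: crossing 3x4. Involves strand 4? yes. Count so far: 7
Gen 11: crossing 4x3. Involves strand 4? yes. Count so far: 8

Answer: 8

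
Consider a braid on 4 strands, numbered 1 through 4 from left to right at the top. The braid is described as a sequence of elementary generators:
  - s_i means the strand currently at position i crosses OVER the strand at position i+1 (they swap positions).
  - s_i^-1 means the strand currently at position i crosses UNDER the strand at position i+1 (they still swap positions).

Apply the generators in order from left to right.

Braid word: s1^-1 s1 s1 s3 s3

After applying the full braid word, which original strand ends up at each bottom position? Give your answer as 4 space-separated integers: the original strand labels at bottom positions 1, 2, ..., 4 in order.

Gen 1 (s1^-1): strand 1 crosses under strand 2. Perm now: [2 1 3 4]
Gen 2 (s1): strand 2 crosses over strand 1. Perm now: [1 2 3 4]
Gen 3 (s1): strand 1 crosses over strand 2. Perm now: [2 1 3 4]
Gen 4 (s3): strand 3 crosses over strand 4. Perm now: [2 1 4 3]
Gen 5 (s3): strand 4 crosses over strand 3. Perm now: [2 1 3 4]

Answer: 2 1 3 4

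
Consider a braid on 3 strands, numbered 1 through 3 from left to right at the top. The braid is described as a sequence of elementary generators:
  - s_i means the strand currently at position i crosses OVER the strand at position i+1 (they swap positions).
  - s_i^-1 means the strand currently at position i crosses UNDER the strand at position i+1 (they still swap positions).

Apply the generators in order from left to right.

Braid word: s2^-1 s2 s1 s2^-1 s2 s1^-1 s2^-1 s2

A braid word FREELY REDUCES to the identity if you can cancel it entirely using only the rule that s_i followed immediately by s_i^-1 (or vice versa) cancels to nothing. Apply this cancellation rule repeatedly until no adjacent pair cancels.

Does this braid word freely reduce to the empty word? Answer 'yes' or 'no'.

Gen 1 (s2^-1): push. Stack: [s2^-1]
Gen 2 (s2): cancels prior s2^-1. Stack: []
Gen 3 (s1): push. Stack: [s1]
Gen 4 (s2^-1): push. Stack: [s1 s2^-1]
Gen 5 (s2): cancels prior s2^-1. Stack: [s1]
Gen 6 (s1^-1): cancels prior s1. Stack: []
Gen 7 (s2^-1): push. Stack: [s2^-1]
Gen 8 (s2): cancels prior s2^-1. Stack: []
Reduced word: (empty)

Answer: yes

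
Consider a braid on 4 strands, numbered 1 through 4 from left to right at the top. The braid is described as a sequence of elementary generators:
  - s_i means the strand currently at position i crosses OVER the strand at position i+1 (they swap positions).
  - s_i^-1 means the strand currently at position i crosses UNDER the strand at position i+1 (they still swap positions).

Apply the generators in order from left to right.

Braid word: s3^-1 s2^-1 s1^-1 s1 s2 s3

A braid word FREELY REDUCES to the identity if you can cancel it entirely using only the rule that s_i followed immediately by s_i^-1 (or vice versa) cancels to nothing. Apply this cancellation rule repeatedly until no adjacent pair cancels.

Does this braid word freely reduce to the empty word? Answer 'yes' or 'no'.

Gen 1 (s3^-1): push. Stack: [s3^-1]
Gen 2 (s2^-1): push. Stack: [s3^-1 s2^-1]
Gen 3 (s1^-1): push. Stack: [s3^-1 s2^-1 s1^-1]
Gen 4 (s1): cancels prior s1^-1. Stack: [s3^-1 s2^-1]
Gen 5 (s2): cancels prior s2^-1. Stack: [s3^-1]
Gen 6 (s3): cancels prior s3^-1. Stack: []
Reduced word: (empty)

Answer: yes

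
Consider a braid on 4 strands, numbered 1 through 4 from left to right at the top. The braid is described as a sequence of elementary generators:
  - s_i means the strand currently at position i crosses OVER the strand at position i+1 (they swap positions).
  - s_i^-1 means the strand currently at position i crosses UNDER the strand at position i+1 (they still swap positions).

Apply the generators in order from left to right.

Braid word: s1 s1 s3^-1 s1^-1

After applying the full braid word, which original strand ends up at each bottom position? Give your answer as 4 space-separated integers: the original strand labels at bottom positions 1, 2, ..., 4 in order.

Answer: 2 1 4 3

Derivation:
Gen 1 (s1): strand 1 crosses over strand 2. Perm now: [2 1 3 4]
Gen 2 (s1): strand 2 crosses over strand 1. Perm now: [1 2 3 4]
Gen 3 (s3^-1): strand 3 crosses under strand 4. Perm now: [1 2 4 3]
Gen 4 (s1^-1): strand 1 crosses under strand 2. Perm now: [2 1 4 3]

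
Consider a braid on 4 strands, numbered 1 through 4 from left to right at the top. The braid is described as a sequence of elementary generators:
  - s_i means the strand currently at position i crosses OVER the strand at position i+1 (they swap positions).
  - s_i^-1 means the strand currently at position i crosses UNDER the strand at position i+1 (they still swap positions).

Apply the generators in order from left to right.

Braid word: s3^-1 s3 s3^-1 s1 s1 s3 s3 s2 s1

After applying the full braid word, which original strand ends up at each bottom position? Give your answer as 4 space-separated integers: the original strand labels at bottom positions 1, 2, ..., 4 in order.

Gen 1 (s3^-1): strand 3 crosses under strand 4. Perm now: [1 2 4 3]
Gen 2 (s3): strand 4 crosses over strand 3. Perm now: [1 2 3 4]
Gen 3 (s3^-1): strand 3 crosses under strand 4. Perm now: [1 2 4 3]
Gen 4 (s1): strand 1 crosses over strand 2. Perm now: [2 1 4 3]
Gen 5 (s1): strand 2 crosses over strand 1. Perm now: [1 2 4 3]
Gen 6 (s3): strand 4 crosses over strand 3. Perm now: [1 2 3 4]
Gen 7 (s3): strand 3 crosses over strand 4. Perm now: [1 2 4 3]
Gen 8 (s2): strand 2 crosses over strand 4. Perm now: [1 4 2 3]
Gen 9 (s1): strand 1 crosses over strand 4. Perm now: [4 1 2 3]

Answer: 4 1 2 3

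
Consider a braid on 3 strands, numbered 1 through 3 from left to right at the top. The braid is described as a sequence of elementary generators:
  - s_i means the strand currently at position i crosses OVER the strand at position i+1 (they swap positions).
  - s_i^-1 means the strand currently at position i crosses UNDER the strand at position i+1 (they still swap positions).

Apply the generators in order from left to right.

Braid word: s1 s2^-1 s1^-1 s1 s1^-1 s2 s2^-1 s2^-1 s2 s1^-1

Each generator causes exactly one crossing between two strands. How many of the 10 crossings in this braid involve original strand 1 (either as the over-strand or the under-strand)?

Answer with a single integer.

Answer: 6

Derivation:
Gen 1: crossing 1x2. Involves strand 1? yes. Count so far: 1
Gen 2: crossing 1x3. Involves strand 1? yes. Count so far: 2
Gen 3: crossing 2x3. Involves strand 1? no. Count so far: 2
Gen 4: crossing 3x2. Involves strand 1? no. Count so far: 2
Gen 5: crossing 2x3. Involves strand 1? no. Count so far: 2
Gen 6: crossing 2x1. Involves strand 1? yes. Count so far: 3
Gen 7: crossing 1x2. Involves strand 1? yes. Count so far: 4
Gen 8: crossing 2x1. Involves strand 1? yes. Count so far: 5
Gen 9: crossing 1x2. Involves strand 1? yes. Count so far: 6
Gen 10: crossing 3x2. Involves strand 1? no. Count so far: 6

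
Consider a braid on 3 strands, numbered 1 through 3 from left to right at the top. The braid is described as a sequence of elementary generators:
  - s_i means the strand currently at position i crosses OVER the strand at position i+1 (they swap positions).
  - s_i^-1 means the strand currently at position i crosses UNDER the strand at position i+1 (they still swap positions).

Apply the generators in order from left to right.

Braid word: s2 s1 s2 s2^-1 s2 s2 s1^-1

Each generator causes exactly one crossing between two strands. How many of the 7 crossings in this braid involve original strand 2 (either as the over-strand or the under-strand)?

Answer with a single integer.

Gen 1: crossing 2x3. Involves strand 2? yes. Count so far: 1
Gen 2: crossing 1x3. Involves strand 2? no. Count so far: 1
Gen 3: crossing 1x2. Involves strand 2? yes. Count so far: 2
Gen 4: crossing 2x1. Involves strand 2? yes. Count so far: 3
Gen 5: crossing 1x2. Involves strand 2? yes. Count so far: 4
Gen 6: crossing 2x1. Involves strand 2? yes. Count so far: 5
Gen 7: crossing 3x1. Involves strand 2? no. Count so far: 5

Answer: 5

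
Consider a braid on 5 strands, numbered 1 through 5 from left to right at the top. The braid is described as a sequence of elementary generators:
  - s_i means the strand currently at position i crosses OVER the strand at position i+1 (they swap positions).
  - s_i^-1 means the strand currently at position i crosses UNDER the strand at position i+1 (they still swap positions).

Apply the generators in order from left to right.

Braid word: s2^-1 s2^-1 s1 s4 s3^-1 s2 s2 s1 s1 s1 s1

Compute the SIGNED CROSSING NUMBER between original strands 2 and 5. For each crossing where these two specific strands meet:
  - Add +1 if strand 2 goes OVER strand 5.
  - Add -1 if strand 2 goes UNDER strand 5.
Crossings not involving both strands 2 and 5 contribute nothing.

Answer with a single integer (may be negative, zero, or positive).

Answer: 0

Derivation:
Gen 1: crossing 2x3. Both 2&5? no. Sum: 0
Gen 2: crossing 3x2. Both 2&5? no. Sum: 0
Gen 3: crossing 1x2. Both 2&5? no. Sum: 0
Gen 4: crossing 4x5. Both 2&5? no. Sum: 0
Gen 5: crossing 3x5. Both 2&5? no. Sum: 0
Gen 6: crossing 1x5. Both 2&5? no. Sum: 0
Gen 7: crossing 5x1. Both 2&5? no. Sum: 0
Gen 8: crossing 2x1. Both 2&5? no. Sum: 0
Gen 9: crossing 1x2. Both 2&5? no. Sum: 0
Gen 10: crossing 2x1. Both 2&5? no. Sum: 0
Gen 11: crossing 1x2. Both 2&5? no. Sum: 0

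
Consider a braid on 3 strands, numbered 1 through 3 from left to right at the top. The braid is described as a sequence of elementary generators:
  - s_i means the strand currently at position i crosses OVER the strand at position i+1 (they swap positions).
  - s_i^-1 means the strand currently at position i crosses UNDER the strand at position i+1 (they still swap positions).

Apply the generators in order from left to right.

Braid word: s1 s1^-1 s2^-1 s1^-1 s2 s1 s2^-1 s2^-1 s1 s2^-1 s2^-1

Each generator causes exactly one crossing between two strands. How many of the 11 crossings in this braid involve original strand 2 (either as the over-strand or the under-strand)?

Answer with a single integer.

Answer: 8

Derivation:
Gen 1: crossing 1x2. Involves strand 2? yes. Count so far: 1
Gen 2: crossing 2x1. Involves strand 2? yes. Count so far: 2
Gen 3: crossing 2x3. Involves strand 2? yes. Count so far: 3
Gen 4: crossing 1x3. Involves strand 2? no. Count so far: 3
Gen 5: crossing 1x2. Involves strand 2? yes. Count so far: 4
Gen 6: crossing 3x2. Involves strand 2? yes. Count so far: 5
Gen 7: crossing 3x1. Involves strand 2? no. Count so far: 5
Gen 8: crossing 1x3. Involves strand 2? no. Count so far: 5
Gen 9: crossing 2x3. Involves strand 2? yes. Count so far: 6
Gen 10: crossing 2x1. Involves strand 2? yes. Count so far: 7
Gen 11: crossing 1x2. Involves strand 2? yes. Count so far: 8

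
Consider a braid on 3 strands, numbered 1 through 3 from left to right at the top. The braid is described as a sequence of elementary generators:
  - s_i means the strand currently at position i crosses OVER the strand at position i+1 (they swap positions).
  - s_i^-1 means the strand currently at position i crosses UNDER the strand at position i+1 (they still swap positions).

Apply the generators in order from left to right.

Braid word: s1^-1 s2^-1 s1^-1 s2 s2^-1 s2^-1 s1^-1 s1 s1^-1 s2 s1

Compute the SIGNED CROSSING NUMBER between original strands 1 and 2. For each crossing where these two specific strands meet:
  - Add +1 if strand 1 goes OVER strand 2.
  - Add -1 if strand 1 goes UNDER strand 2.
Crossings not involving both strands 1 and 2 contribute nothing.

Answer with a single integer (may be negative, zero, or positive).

Gen 1: 1 under 2. Both 1&2? yes. Contrib: -1. Sum: -1
Gen 2: crossing 1x3. Both 1&2? no. Sum: -1
Gen 3: crossing 2x3. Both 1&2? no. Sum: -1
Gen 4: 2 over 1. Both 1&2? yes. Contrib: -1. Sum: -2
Gen 5: 1 under 2. Both 1&2? yes. Contrib: -1. Sum: -3
Gen 6: 2 under 1. Both 1&2? yes. Contrib: +1. Sum: -2
Gen 7: crossing 3x1. Both 1&2? no. Sum: -2
Gen 8: crossing 1x3. Both 1&2? no. Sum: -2
Gen 9: crossing 3x1. Both 1&2? no. Sum: -2
Gen 10: crossing 3x2. Both 1&2? no. Sum: -2
Gen 11: 1 over 2. Both 1&2? yes. Contrib: +1. Sum: -1

Answer: -1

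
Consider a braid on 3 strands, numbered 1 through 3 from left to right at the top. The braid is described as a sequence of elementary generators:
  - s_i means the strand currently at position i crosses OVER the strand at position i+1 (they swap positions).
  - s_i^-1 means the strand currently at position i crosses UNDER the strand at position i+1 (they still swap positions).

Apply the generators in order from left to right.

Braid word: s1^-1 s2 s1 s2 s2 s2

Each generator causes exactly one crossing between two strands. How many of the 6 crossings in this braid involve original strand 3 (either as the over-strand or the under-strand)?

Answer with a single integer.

Gen 1: crossing 1x2. Involves strand 3? no. Count so far: 0
Gen 2: crossing 1x3. Involves strand 3? yes. Count so far: 1
Gen 3: crossing 2x3. Involves strand 3? yes. Count so far: 2
Gen 4: crossing 2x1. Involves strand 3? no. Count so far: 2
Gen 5: crossing 1x2. Involves strand 3? no. Count so far: 2
Gen 6: crossing 2x1. Involves strand 3? no. Count so far: 2

Answer: 2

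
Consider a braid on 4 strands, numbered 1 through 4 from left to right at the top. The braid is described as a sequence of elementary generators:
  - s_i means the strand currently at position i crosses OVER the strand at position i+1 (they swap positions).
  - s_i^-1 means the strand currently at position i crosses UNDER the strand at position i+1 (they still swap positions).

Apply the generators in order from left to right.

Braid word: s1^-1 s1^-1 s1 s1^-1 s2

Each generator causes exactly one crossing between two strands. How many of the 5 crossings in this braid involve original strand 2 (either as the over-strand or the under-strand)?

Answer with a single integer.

Answer: 5

Derivation:
Gen 1: crossing 1x2. Involves strand 2? yes. Count so far: 1
Gen 2: crossing 2x1. Involves strand 2? yes. Count so far: 2
Gen 3: crossing 1x2. Involves strand 2? yes. Count so far: 3
Gen 4: crossing 2x1. Involves strand 2? yes. Count so far: 4
Gen 5: crossing 2x3. Involves strand 2? yes. Count so far: 5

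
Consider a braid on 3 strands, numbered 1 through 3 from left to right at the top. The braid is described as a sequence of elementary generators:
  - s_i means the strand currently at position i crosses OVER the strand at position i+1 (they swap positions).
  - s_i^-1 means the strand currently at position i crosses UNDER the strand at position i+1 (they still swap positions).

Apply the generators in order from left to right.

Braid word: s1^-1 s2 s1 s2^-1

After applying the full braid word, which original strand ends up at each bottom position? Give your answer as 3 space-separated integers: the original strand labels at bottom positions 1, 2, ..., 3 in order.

Gen 1 (s1^-1): strand 1 crosses under strand 2. Perm now: [2 1 3]
Gen 2 (s2): strand 1 crosses over strand 3. Perm now: [2 3 1]
Gen 3 (s1): strand 2 crosses over strand 3. Perm now: [3 2 1]
Gen 4 (s2^-1): strand 2 crosses under strand 1. Perm now: [3 1 2]

Answer: 3 1 2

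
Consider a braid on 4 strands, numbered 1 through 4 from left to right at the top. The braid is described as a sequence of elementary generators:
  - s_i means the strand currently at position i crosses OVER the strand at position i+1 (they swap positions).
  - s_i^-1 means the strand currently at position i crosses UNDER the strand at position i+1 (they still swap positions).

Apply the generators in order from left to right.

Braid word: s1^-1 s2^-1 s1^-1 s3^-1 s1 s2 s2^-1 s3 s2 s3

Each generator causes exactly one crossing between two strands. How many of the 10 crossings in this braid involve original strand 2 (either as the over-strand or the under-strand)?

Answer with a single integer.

Answer: 3

Derivation:
Gen 1: crossing 1x2. Involves strand 2? yes. Count so far: 1
Gen 2: crossing 1x3. Involves strand 2? no. Count so far: 1
Gen 3: crossing 2x3. Involves strand 2? yes. Count so far: 2
Gen 4: crossing 1x4. Involves strand 2? no. Count so far: 2
Gen 5: crossing 3x2. Involves strand 2? yes. Count so far: 3
Gen 6: crossing 3x4. Involves strand 2? no. Count so far: 3
Gen 7: crossing 4x3. Involves strand 2? no. Count so far: 3
Gen 8: crossing 4x1. Involves strand 2? no. Count so far: 3
Gen 9: crossing 3x1. Involves strand 2? no. Count so far: 3
Gen 10: crossing 3x4. Involves strand 2? no. Count so far: 3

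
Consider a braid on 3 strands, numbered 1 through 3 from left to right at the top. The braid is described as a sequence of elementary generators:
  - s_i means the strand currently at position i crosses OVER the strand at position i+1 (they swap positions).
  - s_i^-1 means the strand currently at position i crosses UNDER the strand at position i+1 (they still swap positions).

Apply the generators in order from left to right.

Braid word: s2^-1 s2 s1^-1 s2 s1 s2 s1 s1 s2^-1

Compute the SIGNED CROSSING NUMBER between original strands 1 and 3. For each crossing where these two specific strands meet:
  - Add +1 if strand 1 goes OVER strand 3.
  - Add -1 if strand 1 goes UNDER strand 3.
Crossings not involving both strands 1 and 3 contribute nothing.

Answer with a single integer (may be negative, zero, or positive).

Gen 1: crossing 2x3. Both 1&3? no. Sum: 0
Gen 2: crossing 3x2. Both 1&3? no. Sum: 0
Gen 3: crossing 1x2. Both 1&3? no. Sum: 0
Gen 4: 1 over 3. Both 1&3? yes. Contrib: +1. Sum: 1
Gen 5: crossing 2x3. Both 1&3? no. Sum: 1
Gen 6: crossing 2x1. Both 1&3? no. Sum: 1
Gen 7: 3 over 1. Both 1&3? yes. Contrib: -1. Sum: 0
Gen 8: 1 over 3. Both 1&3? yes. Contrib: +1. Sum: 1
Gen 9: crossing 1x2. Both 1&3? no. Sum: 1

Answer: 1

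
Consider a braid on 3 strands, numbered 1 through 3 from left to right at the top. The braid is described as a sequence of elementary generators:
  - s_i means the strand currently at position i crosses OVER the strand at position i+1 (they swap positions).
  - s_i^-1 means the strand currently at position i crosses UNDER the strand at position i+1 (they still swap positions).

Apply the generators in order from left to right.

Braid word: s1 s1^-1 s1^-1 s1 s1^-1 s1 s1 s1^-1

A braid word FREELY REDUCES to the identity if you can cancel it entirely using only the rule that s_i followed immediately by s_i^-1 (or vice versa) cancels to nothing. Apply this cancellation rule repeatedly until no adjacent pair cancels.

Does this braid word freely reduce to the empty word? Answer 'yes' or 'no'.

Gen 1 (s1): push. Stack: [s1]
Gen 2 (s1^-1): cancels prior s1. Stack: []
Gen 3 (s1^-1): push. Stack: [s1^-1]
Gen 4 (s1): cancels prior s1^-1. Stack: []
Gen 5 (s1^-1): push. Stack: [s1^-1]
Gen 6 (s1): cancels prior s1^-1. Stack: []
Gen 7 (s1): push. Stack: [s1]
Gen 8 (s1^-1): cancels prior s1. Stack: []
Reduced word: (empty)

Answer: yes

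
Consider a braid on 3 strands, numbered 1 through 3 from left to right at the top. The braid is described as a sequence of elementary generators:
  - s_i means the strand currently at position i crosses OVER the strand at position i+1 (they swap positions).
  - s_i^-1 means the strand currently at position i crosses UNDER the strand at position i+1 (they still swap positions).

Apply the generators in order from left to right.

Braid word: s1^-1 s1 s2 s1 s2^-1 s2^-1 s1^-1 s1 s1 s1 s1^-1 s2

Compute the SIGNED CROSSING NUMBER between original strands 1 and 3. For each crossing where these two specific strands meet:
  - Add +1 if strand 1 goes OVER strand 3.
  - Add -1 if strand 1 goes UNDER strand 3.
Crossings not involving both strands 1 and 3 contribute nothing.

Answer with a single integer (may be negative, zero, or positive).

Answer: 4

Derivation:
Gen 1: crossing 1x2. Both 1&3? no. Sum: 0
Gen 2: crossing 2x1. Both 1&3? no. Sum: 0
Gen 3: crossing 2x3. Both 1&3? no. Sum: 0
Gen 4: 1 over 3. Both 1&3? yes. Contrib: +1. Sum: 1
Gen 5: crossing 1x2. Both 1&3? no. Sum: 1
Gen 6: crossing 2x1. Both 1&3? no. Sum: 1
Gen 7: 3 under 1. Both 1&3? yes. Contrib: +1. Sum: 2
Gen 8: 1 over 3. Both 1&3? yes. Contrib: +1. Sum: 3
Gen 9: 3 over 1. Both 1&3? yes. Contrib: -1. Sum: 2
Gen 10: 1 over 3. Both 1&3? yes. Contrib: +1. Sum: 3
Gen 11: 3 under 1. Both 1&3? yes. Contrib: +1. Sum: 4
Gen 12: crossing 3x2. Both 1&3? no. Sum: 4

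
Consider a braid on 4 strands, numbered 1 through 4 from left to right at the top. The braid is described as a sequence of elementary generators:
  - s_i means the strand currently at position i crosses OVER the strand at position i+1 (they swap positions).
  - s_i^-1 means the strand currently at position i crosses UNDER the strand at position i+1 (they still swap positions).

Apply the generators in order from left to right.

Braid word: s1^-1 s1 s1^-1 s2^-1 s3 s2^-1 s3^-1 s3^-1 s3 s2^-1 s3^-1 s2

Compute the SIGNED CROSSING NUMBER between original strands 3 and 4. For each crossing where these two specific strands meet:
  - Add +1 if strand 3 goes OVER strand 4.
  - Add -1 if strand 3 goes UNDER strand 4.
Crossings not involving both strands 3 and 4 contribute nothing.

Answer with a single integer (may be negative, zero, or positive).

Gen 1: crossing 1x2. Both 3&4? no. Sum: 0
Gen 2: crossing 2x1. Both 3&4? no. Sum: 0
Gen 3: crossing 1x2. Both 3&4? no. Sum: 0
Gen 4: crossing 1x3. Both 3&4? no. Sum: 0
Gen 5: crossing 1x4. Both 3&4? no. Sum: 0
Gen 6: 3 under 4. Both 3&4? yes. Contrib: -1. Sum: -1
Gen 7: crossing 3x1. Both 3&4? no. Sum: -1
Gen 8: crossing 1x3. Both 3&4? no. Sum: -1
Gen 9: crossing 3x1. Both 3&4? no. Sum: -1
Gen 10: crossing 4x1. Both 3&4? no. Sum: -1
Gen 11: 4 under 3. Both 3&4? yes. Contrib: +1. Sum: 0
Gen 12: crossing 1x3. Both 3&4? no. Sum: 0

Answer: 0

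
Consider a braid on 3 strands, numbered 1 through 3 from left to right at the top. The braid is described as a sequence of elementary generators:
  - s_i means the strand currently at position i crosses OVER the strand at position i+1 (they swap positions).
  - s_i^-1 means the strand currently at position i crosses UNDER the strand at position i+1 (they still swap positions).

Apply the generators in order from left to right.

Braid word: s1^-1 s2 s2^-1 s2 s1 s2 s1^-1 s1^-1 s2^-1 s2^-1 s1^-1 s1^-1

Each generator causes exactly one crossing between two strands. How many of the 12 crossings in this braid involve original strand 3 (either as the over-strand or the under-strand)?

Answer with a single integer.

Gen 1: crossing 1x2. Involves strand 3? no. Count so far: 0
Gen 2: crossing 1x3. Involves strand 3? yes. Count so far: 1
Gen 3: crossing 3x1. Involves strand 3? yes. Count so far: 2
Gen 4: crossing 1x3. Involves strand 3? yes. Count so far: 3
Gen 5: crossing 2x3. Involves strand 3? yes. Count so far: 4
Gen 6: crossing 2x1. Involves strand 3? no. Count so far: 4
Gen 7: crossing 3x1. Involves strand 3? yes. Count so far: 5
Gen 8: crossing 1x3. Involves strand 3? yes. Count so far: 6
Gen 9: crossing 1x2. Involves strand 3? no. Count so far: 6
Gen 10: crossing 2x1. Involves strand 3? no. Count so far: 6
Gen 11: crossing 3x1. Involves strand 3? yes. Count so far: 7
Gen 12: crossing 1x3. Involves strand 3? yes. Count so far: 8

Answer: 8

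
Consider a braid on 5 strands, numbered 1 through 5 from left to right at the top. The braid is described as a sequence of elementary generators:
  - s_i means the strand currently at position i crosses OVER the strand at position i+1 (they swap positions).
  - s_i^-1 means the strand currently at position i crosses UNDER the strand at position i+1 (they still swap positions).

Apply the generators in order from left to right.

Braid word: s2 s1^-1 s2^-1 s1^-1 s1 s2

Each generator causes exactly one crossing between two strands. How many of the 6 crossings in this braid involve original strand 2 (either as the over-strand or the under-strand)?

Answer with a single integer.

Gen 1: crossing 2x3. Involves strand 2? yes. Count so far: 1
Gen 2: crossing 1x3. Involves strand 2? no. Count so far: 1
Gen 3: crossing 1x2. Involves strand 2? yes. Count so far: 2
Gen 4: crossing 3x2. Involves strand 2? yes. Count so far: 3
Gen 5: crossing 2x3. Involves strand 2? yes. Count so far: 4
Gen 6: crossing 2x1. Involves strand 2? yes. Count so far: 5

Answer: 5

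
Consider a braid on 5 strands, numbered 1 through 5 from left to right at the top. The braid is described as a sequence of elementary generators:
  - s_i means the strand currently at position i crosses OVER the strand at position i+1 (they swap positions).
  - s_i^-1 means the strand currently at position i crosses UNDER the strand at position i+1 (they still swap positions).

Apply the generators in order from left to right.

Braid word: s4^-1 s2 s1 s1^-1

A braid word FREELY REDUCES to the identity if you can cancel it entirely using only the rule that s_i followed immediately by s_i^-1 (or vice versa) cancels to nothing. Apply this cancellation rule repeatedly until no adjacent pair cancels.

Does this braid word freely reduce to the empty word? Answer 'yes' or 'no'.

Gen 1 (s4^-1): push. Stack: [s4^-1]
Gen 2 (s2): push. Stack: [s4^-1 s2]
Gen 3 (s1): push. Stack: [s4^-1 s2 s1]
Gen 4 (s1^-1): cancels prior s1. Stack: [s4^-1 s2]
Reduced word: s4^-1 s2

Answer: no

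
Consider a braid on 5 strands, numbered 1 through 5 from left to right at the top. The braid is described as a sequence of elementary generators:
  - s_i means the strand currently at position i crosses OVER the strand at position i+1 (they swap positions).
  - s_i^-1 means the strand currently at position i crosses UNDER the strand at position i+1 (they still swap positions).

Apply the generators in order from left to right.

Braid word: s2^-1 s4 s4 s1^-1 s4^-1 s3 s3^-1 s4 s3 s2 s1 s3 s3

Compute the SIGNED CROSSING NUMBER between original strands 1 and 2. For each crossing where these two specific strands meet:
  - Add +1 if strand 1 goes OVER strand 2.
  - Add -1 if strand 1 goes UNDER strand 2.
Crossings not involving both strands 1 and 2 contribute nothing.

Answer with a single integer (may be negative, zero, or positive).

Answer: 0

Derivation:
Gen 1: crossing 2x3. Both 1&2? no. Sum: 0
Gen 2: crossing 4x5. Both 1&2? no. Sum: 0
Gen 3: crossing 5x4. Both 1&2? no. Sum: 0
Gen 4: crossing 1x3. Both 1&2? no. Sum: 0
Gen 5: crossing 4x5. Both 1&2? no. Sum: 0
Gen 6: crossing 2x5. Both 1&2? no. Sum: 0
Gen 7: crossing 5x2. Both 1&2? no. Sum: 0
Gen 8: crossing 5x4. Both 1&2? no. Sum: 0
Gen 9: crossing 2x4. Both 1&2? no. Sum: 0
Gen 10: crossing 1x4. Both 1&2? no. Sum: 0
Gen 11: crossing 3x4. Both 1&2? no. Sum: 0
Gen 12: 1 over 2. Both 1&2? yes. Contrib: +1. Sum: 1
Gen 13: 2 over 1. Both 1&2? yes. Contrib: -1. Sum: 0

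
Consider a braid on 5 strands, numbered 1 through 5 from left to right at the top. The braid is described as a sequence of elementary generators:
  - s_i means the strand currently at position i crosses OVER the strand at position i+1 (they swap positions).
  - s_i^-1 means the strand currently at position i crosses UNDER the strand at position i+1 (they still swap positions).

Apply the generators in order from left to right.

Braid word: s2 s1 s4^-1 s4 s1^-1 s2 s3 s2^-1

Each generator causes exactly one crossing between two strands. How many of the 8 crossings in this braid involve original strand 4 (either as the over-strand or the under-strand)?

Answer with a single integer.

Gen 1: crossing 2x3. Involves strand 4? no. Count so far: 0
Gen 2: crossing 1x3. Involves strand 4? no. Count so far: 0
Gen 3: crossing 4x5. Involves strand 4? yes. Count so far: 1
Gen 4: crossing 5x4. Involves strand 4? yes. Count so far: 2
Gen 5: crossing 3x1. Involves strand 4? no. Count so far: 2
Gen 6: crossing 3x2. Involves strand 4? no. Count so far: 2
Gen 7: crossing 3x4. Involves strand 4? yes. Count so far: 3
Gen 8: crossing 2x4. Involves strand 4? yes. Count so far: 4

Answer: 4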